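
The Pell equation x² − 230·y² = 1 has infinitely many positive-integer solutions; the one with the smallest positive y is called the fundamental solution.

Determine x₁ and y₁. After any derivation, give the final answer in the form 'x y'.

91 6

√230 → a₀=15, period (6,30); ℓ=2 even so k=1
a_0=15:  p_0=15·1+0=15,  q_0=15·0+1=1
a_1=6:  p_1=6·15+1=91,  q_1=6·1+0=6
(x₁, y₁) = (91, 6);  91² − 230·6² = 1 ✓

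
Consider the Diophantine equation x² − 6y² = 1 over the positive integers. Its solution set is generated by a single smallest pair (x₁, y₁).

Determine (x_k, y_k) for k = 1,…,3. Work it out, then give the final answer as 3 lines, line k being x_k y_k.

5 2
49 20
485 198

d=6: √d = [2; 2,4] (ℓ=2, even), read p_1/q_1
a_0=2:  p_0=2·1+0=2,  q_0=2·0+1=1
a_1=2:  p_1=2·2+1=5,  q_1=2·1+0=2
→ (5, 2).  Check: 5²=25, 6·2²=24, difference 1.
(5+2√6)^2 = 49 + 20√6
(5+2√6)^3 = 485 + 198√6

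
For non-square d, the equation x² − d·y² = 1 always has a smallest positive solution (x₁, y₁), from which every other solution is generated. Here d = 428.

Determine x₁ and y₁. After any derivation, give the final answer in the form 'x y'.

1850887 89466

√428 = [20; 1,2,4,1,5,10,5,1,4,2,1,40, …], period ℓ=12 (even) → k=11
i=0: a=20 ⇒ p=20, q=1
i=1: a=1 ⇒ p=21, q=1
i=2: a=2 ⇒ p=62, q=3
i=3: a=4 ⇒ p=269, q=13
i=4: a=1 ⇒ p=331, q=16
i=5: a=5 ⇒ p=1924, q=93
i=6: a=10 ⇒ p=19571, q=946
…
i=8: a=1 ⇒ p=119350, q=5769
i=9: a=4 ⇒ p=577179, q=27899
i=10: a=2 ⇒ p=1273708, q=61567
i=11: a=1 ⇒ p=1850887, q=89466
→ (1850887, 89466).  Check: 1850887²=3425782686769, 428·89466²=3425782686768, difference 1.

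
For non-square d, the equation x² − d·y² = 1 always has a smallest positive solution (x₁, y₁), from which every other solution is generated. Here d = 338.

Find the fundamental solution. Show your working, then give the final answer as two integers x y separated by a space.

114243 6214

d=338: √d = [18; 2,1,1,2,36] (ℓ=5, odd), read p_9/q_9
a_0=18:  p_0=18·1+0=18,  q_0=18·0+1=1
a_1=2:  p_1=2·18+1=37,  q_1=2·1+0=2
a_2=1:  p_2=1·37+18=55,  q_2=1·2+1=3
a_3=1:  p_3=1·55+37=92,  q_3=1·3+2=5
a_4=2:  p_4=2·92+55=239,  q_4=2·5+3=13
a_5=36:  p_5=36·239+92=8696,  q_5=36·13+5=473
a_6=2:  p_6=2·8696+239=17631,  q_6=2·473+13=959
…
a_8=1:  p_8=1·26327+17631=43958,  q_8=1·1432+959=2391
a_9=2:  p_9=2·43958+26327=114243,  q_9=2·2391+1432=6214
fundamental: x₁=114243, y₁=6214  (since 13051463049 − 338·38613796 = 1)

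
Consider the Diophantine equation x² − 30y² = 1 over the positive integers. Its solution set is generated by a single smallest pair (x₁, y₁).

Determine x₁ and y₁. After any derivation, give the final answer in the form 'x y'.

11 2

[5; 2,10] for √30; ℓ=2 ⇒ convergent index 1
i=0: a=5 ⇒ p=5, q=1
i=1: a=2 ⇒ p=11, q=2
(x₁, y₁) = (11, 2);  11² − 30·2² = 1 ✓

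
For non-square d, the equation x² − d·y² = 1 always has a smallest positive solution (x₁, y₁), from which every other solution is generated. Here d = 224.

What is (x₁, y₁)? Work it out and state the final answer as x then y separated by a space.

[14; 1,28] for √224; ℓ=2 ⇒ convergent index 1
i=0: a=14 ⇒ p=14, q=1
i=1: a=1 ⇒ p=15, q=1
fundamental: x₁=15, y₁=1  (since 225 − 224·1 = 1)

15 1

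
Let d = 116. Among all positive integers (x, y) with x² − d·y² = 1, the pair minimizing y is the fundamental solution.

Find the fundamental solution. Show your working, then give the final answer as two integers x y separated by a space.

√116 → a₀=10, period (1,3,2,1,4,1,2,3,1,20); ℓ=10 even so k=9
step 0: (10, 1)  from 10·(1,0) + (0,1)
step 1: (11, 1)  from 1·(10,1) + (1,0)
step 2: (43, 4)  from 3·(11,1) + (10,1)
step 3: (97, 9)  from 2·(43,4) + (11,1)
step 4: (140, 13)  from 1·(97,9) + (43,4)
step 5: (657, 61)  from 4·(140,13) + (97,9)
step 6: (797, 74)  from 1·(657,61) + (140,13)
…
step 8: (7550, 701)  from 3·(2251,209) + (797,74)
step 9: (9801, 910)  from 1·(7550,701) + (2251,209)
(x₁, y₁) = (9801, 910);  9801² − 116·910² = 1 ✓

9801 910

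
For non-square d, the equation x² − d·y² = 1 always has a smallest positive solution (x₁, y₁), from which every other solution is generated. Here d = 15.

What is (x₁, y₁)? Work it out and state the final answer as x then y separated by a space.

4 1

[3; 1,6] for √15; ℓ=2 ⇒ convergent index 1
step 0: (3, 1)  from 3·(1,0) + (0,1)
step 1: (4, 1)  from 1·(3,1) + (1,0)
fundamental: x₁=4, y₁=1  (since 16 − 15·1 = 1)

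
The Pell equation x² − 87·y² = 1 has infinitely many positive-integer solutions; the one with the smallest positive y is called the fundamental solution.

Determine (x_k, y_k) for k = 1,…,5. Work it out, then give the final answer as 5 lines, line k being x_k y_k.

√87 = [9; 3,18, …], period ℓ=2 (even) → k=1
i=0: a=9 ⇒ p=9, q=1
i=1: a=3 ⇒ p=28, q=3
(x₁, y₁) = (28, 3);  28² − 87·3² = 1 ✓
(28+3√87)^2 = 1567 + 168√87
(28+3√87)^3 = 87724 + 9405√87
(28+3√87)^4 = 4910977 + 526512√87
(28+3√87)^5 = 274926988 + 29475267√87

28 3
1567 168
87724 9405
4910977 526512
274926988 29475267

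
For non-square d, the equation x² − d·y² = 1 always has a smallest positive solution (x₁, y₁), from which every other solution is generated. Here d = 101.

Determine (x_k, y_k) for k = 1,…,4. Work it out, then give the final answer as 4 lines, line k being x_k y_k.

201 20
80801 8040
32481801 3232060
13057603201 1299280080

[10; 20] for √101; ℓ=1 ⇒ convergent index 1
i=0: a=10 ⇒ p=10, q=1
i=1: a=20 ⇒ p=201, q=20
→ (201, 20).  Check: 201²=40401, 101·20²=40400, difference 1.
n=2: (201,20)∘(201,20) = (201·201+101·20·20, 201·20+20·201) = (80801,8040)
n=3: (80801,8040)∘(201,20) = (201·80801+101·20·8040, 201·8040+20·80801) = (32481801,3232060)
n=4: (32481801,3232060)∘(201,20) = (201·32481801+101·20·3232060, 201·3232060+20·32481801) = (13057603201,1299280080)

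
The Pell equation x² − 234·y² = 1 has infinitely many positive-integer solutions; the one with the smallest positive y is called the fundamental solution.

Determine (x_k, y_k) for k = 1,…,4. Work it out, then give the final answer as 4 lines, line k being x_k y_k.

√234 = [15; 3,2,1,2,1,2,3,30, …], period ℓ=8 (even) → k=7
k=0  a_k=15  p_k/q_k = 15/1
…
k=2  a_k=2  p_k/q_k = 107/7
k=3  a_k=1  p_k/q_k = 153/10
k=4  a_k=2  p_k/q_k = 413/27
k=5  a_k=1  p_k/q_k = 566/37
k=6  a_k=2  p_k/q_k = 1545/101
k=7  a_k=3  p_k/q_k = 5201/340
(x₁, y₁) = (5201, 340);  5201² − 234·340² = 1 ✓
(5201+340√234)^2 = 54100801 + 3536680√234
(5201+340√234)^3 = 562756526801 + 36788545020√234
(5201+340√234)^4 = 5853793337683201 + 382674441761360√234

5201 340
54100801 3536680
562756526801 36788545020
5853793337683201 382674441761360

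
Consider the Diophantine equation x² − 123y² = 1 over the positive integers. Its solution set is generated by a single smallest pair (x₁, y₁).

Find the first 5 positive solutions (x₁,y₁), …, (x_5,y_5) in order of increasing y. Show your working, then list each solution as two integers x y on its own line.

d=123: √d = [11; 11,22] (ℓ=2, even), read p_1/q_1
a_0=11:  p_0=11·1+0=11,  q_0=11·0+1=1
a_1=11:  p_1=11·11+1=122,  q_1=11·1+0=11
→ (122, 11).  Check: 122²=14884, 123·11²=14883, difference 1.
(122+11√123)^2 = 29767 + 2684√123
(122+11√123)^3 = 7263026 + 654885√123
(122+11√123)^4 = 1772148577 + 159789256√123
(122+11√123)^5 = 432396989762 + 38987923579√123

122 11
29767 2684
7263026 654885
1772148577 159789256
432396989762 38987923579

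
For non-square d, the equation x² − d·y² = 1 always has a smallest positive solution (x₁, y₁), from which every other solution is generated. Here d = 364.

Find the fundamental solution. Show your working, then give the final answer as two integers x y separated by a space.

4954951 259710

√364 → a₀=19, period (12,1,2,3,1,8,1,3,2,1,12,38); ℓ=12 even so k=11
step 0: (19, 1)  from 19·(1,0) + (0,1)
step 1: (229, 12)  from 12·(19,1) + (1,0)
…
step 4: (2423, 127)  from 3·(725,38) + (248,13)
…
step 7: (30755, 1612)  from 1·(27607,1447) + (3148,165)
…
step 10: (390371, 20461)  from 1·(270499,14178) + (119872,6283)
step 11: (4954951, 259710)  from 12·(390371,20461) + (270499,14178)
fundamental: x₁=4954951, y₁=259710  (since 24551539412401 − 364·67449284100 = 1)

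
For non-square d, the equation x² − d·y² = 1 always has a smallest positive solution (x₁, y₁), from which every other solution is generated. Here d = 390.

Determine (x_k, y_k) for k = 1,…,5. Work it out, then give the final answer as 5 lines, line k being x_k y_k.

d=390: √d = [19; 1,2,1,38] (ℓ=4, even), read p_3/q_3
step 0: (19, 1)  from 19·(1,0) + (0,1)
…
step 2: (59, 3)  from 2·(20,1) + (19,1)
step 3: (79, 4)  from 1·(59,3) + (20,1)
→ (79, 4).  Check: 79²=6241, 390·4²=6240, difference 1.
k=2:  x_2 = 79·79+390·4·4 = 12481,  y_2 = 79·4+4·79 = 632
k=3:  x_3 = 79·12481+390·4·632 = 1971919,  y_3 = 79·632+4·12481 = 99852
k=4:  x_4 = 79·1971919+390·4·99852 = 311550721,  y_4 = 79·99852+4·1971919 = 15775984
k=5:  x_5 = 79·311550721+390·4·15775984 = 49223041999,  y_5 = 79·15775984+4·311550721 = 2492505620

79 4
12481 632
1971919 99852
311550721 15775984
49223041999 2492505620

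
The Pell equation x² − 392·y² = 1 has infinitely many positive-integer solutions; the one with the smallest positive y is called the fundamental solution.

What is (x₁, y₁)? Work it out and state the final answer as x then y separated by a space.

99 5

√392 → a₀=19, period (1,3,1,38); ℓ=4 even so k=3
k=0  a_k=19  p_k/q_k = 19/1
…
k=2  a_k=3  p_k/q_k = 79/4
k=3  a_k=1  p_k/q_k = 99/5
fundamental: x₁=99, y₁=5  (since 9801 − 392·25 = 1)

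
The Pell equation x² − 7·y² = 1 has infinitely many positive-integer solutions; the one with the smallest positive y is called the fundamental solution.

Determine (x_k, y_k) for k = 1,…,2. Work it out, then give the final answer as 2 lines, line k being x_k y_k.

8 3
127 48

d=7: √d = [2; 1,1,1,4] (ℓ=4, even), read p_3/q_3
step 0: (2, 1)  from 2·(1,0) + (0,1)
step 1: (3, 1)  from 1·(2,1) + (1,0)
step 2: (5, 2)  from 1·(3,1) + (2,1)
step 3: (8, 3)  from 1·(5,2) + (3,1)
fundamental: x₁=8, y₁=3  (since 64 − 7·9 = 1)
n=2: (8,3)∘(8,3) = (8·8+7·3·3, 8·3+3·8) = (127,48)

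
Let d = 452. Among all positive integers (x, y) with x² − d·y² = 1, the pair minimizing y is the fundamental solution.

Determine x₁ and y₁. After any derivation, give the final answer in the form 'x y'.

d=452: √d = [21; 3,1,5,3,10,3,5,1,3,42] (ℓ=10, even), read p_9/q_9
a_0=21:  p_0=21·1+0=21,  q_0=21·0+1=1
…
a_2=1:  p_2=1·64+21=85,  q_2=1·3+1=4
a_3=5:  p_3=5·85+64=489,  q_3=5·4+3=23
a_4=3:  p_4=3·489+85=1552,  q_4=3·23+4=73
a_5=10:  p_5=10·1552+489=16009,  q_5=10·73+23=753
a_6=3:  p_6=3·16009+1552=49579,  q_6=3·753+73=2332
a_7=5:  p_7=5·49579+16009=263904,  q_7=5·2332+753=12413
a_8=1:  p_8=1·263904+49579=313483,  q_8=1·12413+2332=14745
a_9=3:  p_9=3·313483+263904=1204353,  q_9=3·14745+12413=56648
→ (1204353, 56648).  Check: 1204353²=1450466148609, 452·56648²=1450466148608, difference 1.

1204353 56648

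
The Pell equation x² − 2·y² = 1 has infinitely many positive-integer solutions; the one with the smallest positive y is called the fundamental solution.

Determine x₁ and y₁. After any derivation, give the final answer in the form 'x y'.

3 2

d=2: √d = [1; 2] (ℓ=1, odd), read p_1/q_1
i=0: a=1 ⇒ p=1, q=1
i=1: a=2 ⇒ p=3, q=2
(x₁, y₁) = (3, 2);  3² − 2·2² = 1 ✓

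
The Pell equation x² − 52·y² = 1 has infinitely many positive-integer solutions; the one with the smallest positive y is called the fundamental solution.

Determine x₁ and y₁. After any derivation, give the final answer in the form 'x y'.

√52 → a₀=7, period (4,1,2,1,4,14); ℓ=6 even so k=5
a_0=7:  p_0=7·1+0=7,  q_0=7·0+1=1
a_1=4:  p_1=4·7+1=29,  q_1=4·1+0=4
a_2=1:  p_2=1·29+7=36,  q_2=1·4+1=5
…
a_4=1:  p_4=1·101+36=137,  q_4=1·14+5=19
a_5=4:  p_5=4·137+101=649,  q_5=4·19+14=90
fundamental: x₁=649, y₁=90  (since 421201 − 52·8100 = 1)

649 90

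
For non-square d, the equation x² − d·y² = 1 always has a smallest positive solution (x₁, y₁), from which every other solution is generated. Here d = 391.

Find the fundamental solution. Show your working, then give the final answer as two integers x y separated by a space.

7338680 371133

√391 → a₀=19, period (1,3,2,2,1,…,3,1,38); ℓ=16 even so k=15
step 0: (19, 1)  from 19·(1,0) + (0,1)
step 1: (20, 1)  from 1·(19,1) + (1,0)
…
step 3: (178, 9)  from 2·(79,4) + (20,1)
step 4: (435, 22)  from 2·(178,9) + (79,4)
step 5: (613, 31)  from 1·(435,22) + (178,9)
…
step 7: (2709, 137)  from 2·(1048,53) + (613,31)
step 8: (52519, 2656)  from 19·(2709,137) + (1048,53)
…
step 10: (160266, 8105)  from 1·(107747,5449) + (52519,2656)
…
step 14: (5678083, 287153)  from 3·(1660597,83980) + (696292,35213)
step 15: (7338680, 371133)  from 1·(5678083,287153) + (1660597,83980)
(x₁, y₁) = (7338680, 371133);  7338680² − 391·371133² = 1 ✓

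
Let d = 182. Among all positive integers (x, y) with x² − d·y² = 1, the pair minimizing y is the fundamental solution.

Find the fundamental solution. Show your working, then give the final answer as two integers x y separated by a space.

27 2

√182 → a₀=13, period (2,26); ℓ=2 even so k=1
i=0: a=13 ⇒ p=13, q=1
i=1: a=2 ⇒ p=27, q=2
(x₁, y₁) = (27, 2);  27² − 182·2² = 1 ✓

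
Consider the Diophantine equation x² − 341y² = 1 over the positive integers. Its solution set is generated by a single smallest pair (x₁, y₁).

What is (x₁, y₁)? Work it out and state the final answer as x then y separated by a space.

10626551 575460

√341 → a₀=18, period (2,6,1,8,2,…,6,2,36); ℓ=14 even so k=13
a_0=18:  p_0=18·1+0=18,  q_0=18·0+1=1
a_1=2:  p_1=2·18+1=37,  q_1=2·1+0=2
a_2=6:  p_2=6·37+18=240,  q_2=6·2+1=13
…
a_4=8:  p_4=8·277+240=2456,  q_4=8·15+13=133
…
a_6=1:  p_6=1·5189+2456=7645,  q_6=1·281+133=414
…
a_8=1:  p_8=1·20479+7645=28124,  q_8=1·1109+414=1523
…
a_12=6:  p_12=6·718667+641940=4953942,  q_12=6·38918+34763=268271
a_13=2:  p_13=2·4953942+718667=10626551,  q_13=2·268271+38918=575460
(x₁, y₁) = (10626551, 575460);  10626551² − 341·575460² = 1 ✓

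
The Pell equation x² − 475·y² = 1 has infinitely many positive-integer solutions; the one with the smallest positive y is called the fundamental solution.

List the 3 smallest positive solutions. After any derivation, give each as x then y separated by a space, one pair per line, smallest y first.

57799 2652
6681448801 306565896
772362118440199 35438404443156

[21; 1,3,1,6,2,6,1,3,1,42] for √475; ℓ=10 ⇒ convergent index 9
i=0: a=21 ⇒ p=21, q=1
i=1: a=1 ⇒ p=22, q=1
…
i=3: a=1 ⇒ p=109, q=5
i=4: a=6 ⇒ p=741, q=34
i=5: a=2 ⇒ p=1591, q=73
i=6: a=6 ⇒ p=10287, q=472
i=7: a=1 ⇒ p=11878, q=545
i=8: a=3 ⇒ p=45921, q=2107
i=9: a=1 ⇒ p=57799, q=2652
fundamental: x₁=57799, y₁=2652  (since 3340724401 − 475·7033104 = 1)
k=2:  x_2 = 57799·57799+475·2652·2652 = 6681448801,  y_2 = 57799·2652+2652·57799 = 306565896
k=3:  x_3 = 57799·6681448801+475·2652·306565896 = 772362118440199,  y_3 = 57799·306565896+2652·6681448801 = 35438404443156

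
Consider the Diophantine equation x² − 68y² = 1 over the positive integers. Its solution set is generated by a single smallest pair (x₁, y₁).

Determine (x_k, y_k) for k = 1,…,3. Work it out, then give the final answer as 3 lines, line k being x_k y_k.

33 4
2177 264
143649 17420

[8; 4,16] for √68; ℓ=2 ⇒ convergent index 1
i=0: a=8 ⇒ p=8, q=1
i=1: a=4 ⇒ p=33, q=4
fundamental: x₁=33, y₁=4  (since 1089 − 68·16 = 1)
k=2:  x_2 = 33·33+68·4·4 = 2177,  y_2 = 33·4+4·33 = 264
k=3:  x_3 = 33·2177+68·4·264 = 143649,  y_3 = 33·264+4·2177 = 17420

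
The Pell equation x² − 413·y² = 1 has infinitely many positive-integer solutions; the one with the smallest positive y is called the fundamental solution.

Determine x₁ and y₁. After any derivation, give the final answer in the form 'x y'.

√413 = [20; 3,9,1,4,1,9,3,40, …], period ℓ=8 (even) → k=7
step 0: (20, 1)  from 20·(1,0) + (0,1)
…
step 6: (36560, 1799)  from 9·(3719,183) + (3089,152)
step 7: (113399, 5580)  from 3·(36560,1799) + (3719,183)
fundamental: x₁=113399, y₁=5580  (since 12859333201 − 413·31136400 = 1)

113399 5580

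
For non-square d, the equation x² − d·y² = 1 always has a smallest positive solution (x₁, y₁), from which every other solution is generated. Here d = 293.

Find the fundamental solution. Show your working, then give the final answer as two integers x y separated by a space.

[17; 8,1,1,8,34] for √293; ℓ=5 ⇒ convergent index 9
i=0: a=17 ⇒ p=17, q=1
…
i=2: a=1 ⇒ p=154, q=9
i=3: a=1 ⇒ p=291, q=17
…
i=5: a=34 ⇒ p=84679, q=4947
i=6: a=8 ⇒ p=679914, q=39721
i=7: a=1 ⇒ p=764593, q=44668
i=8: a=1 ⇒ p=1444507, q=84389
i=9: a=8 ⇒ p=12320649, q=719780
→ (12320649, 719780).  Check: 12320649²=151798391781201, 293·719780²=151798391781200, difference 1.

12320649 719780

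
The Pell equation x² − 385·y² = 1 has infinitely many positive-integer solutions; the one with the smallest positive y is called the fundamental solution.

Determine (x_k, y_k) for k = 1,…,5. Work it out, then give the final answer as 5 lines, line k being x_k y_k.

95831 4884
18367161121 936077208
3520286834677271 179410429834812
674705215289547953281 34386161802063660336
129315350969305052987065751 6590520543127714837483620

√385 → a₀=19, period (1,1,1,1,1,…,1,1,38); ℓ=16 even so k=15
step 0: (19, 1)  from 19·(1,0) + (0,1)
step 1: (20, 1)  from 1·(19,1) + (1,0)
step 2: (39, 2)  from 1·(20,1) + (19,1)
…
step 4: (98, 5)  from 1·(59,3) + (39,2)
step 5: (157, 8)  from 1·(98,5) + (59,3)
…
step 7: (726, 37)  from 1·(569,29) + (157,8)
…
step 9: (2747, 140)  from 1·(2021,103) + (726,37)
step 10: (10262, 523)  from 3·(2747,140) + (2021,103)
step 11: (13009, 663)  from 1·(10262,523) + (2747,140)
step 12: (23271, 1186)  from 1·(13009,663) + (10262,523)
step 13: (36280, 1849)  from 1·(23271,1186) + (13009,663)
step 14: (59551, 3035)  from 1·(36280,1849) + (23271,1186)
step 15: (95831, 4884)  from 1·(59551,3035) + (36280,1849)
→ (95831, 4884).  Check: 95831²=9183580561, 385·4884²=9183580560, difference 1.
k=2:  x_2 = 95831·95831+385·4884·4884 = 18367161121,  y_2 = 95831·4884+4884·95831 = 936077208
k=3:  x_3 = 95831·18367161121+385·4884·936077208 = 3520286834677271,  y_3 = 95831·936077208+4884·18367161121 = 179410429834812
k=4:  x_4 = 95831·3520286834677271+385·4884·179410429834812 = 674705215289547953281,  y_4 = 95831·179410429834812+4884·3520286834677271 = 34386161802063660336
k=5:  x_5 = 95831·674705215289547953281+385·4884·34386161802063660336 = 129315350969305052987065751,  y_5 = 95831·34386161802063660336+4884·674705215289547953281 = 6590520543127714837483620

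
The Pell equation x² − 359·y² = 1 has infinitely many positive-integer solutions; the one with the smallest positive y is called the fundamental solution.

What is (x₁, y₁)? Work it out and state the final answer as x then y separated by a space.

360 19

√359 = [18; 1,17,1,36, …], period ℓ=4 (even) → k=3
a_0=18:  p_0=18·1+0=18,  q_0=18·0+1=1
…
a_2=17:  p_2=17·19+18=341,  q_2=17·1+1=18
a_3=1:  p_3=1·341+19=360,  q_3=1·18+1=19
fundamental: x₁=360, y₁=19  (since 129600 − 359·361 = 1)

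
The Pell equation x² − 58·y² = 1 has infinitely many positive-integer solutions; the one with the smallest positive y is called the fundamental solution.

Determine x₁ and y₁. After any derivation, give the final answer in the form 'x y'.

√58 = [7; 1,1,1,1,1,1,14, …], period ℓ=7 (odd) → k=13
i=0: a=7 ⇒ p=7, q=1
…
i=2: a=1 ⇒ p=15, q=2
i=3: a=1 ⇒ p=23, q=3
i=4: a=1 ⇒ p=38, q=5
i=5: a=1 ⇒ p=61, q=8
i=6: a=1 ⇒ p=99, q=13
i=7: a=14 ⇒ p=1447, q=190
i=8: a=1 ⇒ p=1546, q=203
i=9: a=1 ⇒ p=2993, q=393
…
i=12: a=1 ⇒ p=12071, q=1585
i=13: a=1 ⇒ p=19603, q=2574
fundamental: x₁=19603, y₁=2574  (since 384277609 − 58·6625476 = 1)

19603 2574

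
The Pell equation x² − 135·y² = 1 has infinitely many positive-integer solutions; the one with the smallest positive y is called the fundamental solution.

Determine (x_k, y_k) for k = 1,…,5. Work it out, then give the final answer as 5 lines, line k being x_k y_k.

244 21
119071 10248
58106404 5001003
28355806081 2440479216
13837575261124 1190948856405

d=135: √d = [11; 1,1,1,1,1,1,1,22] (ℓ=8, even), read p_7/q_7
a_0=11:  p_0=11·1+0=11,  q_0=11·0+1=1
a_1=1:  p_1=1·11+1=12,  q_1=1·1+0=1
a_2=1:  p_2=1·12+11=23,  q_2=1·1+1=2
a_3=1:  p_3=1·23+12=35,  q_3=1·2+1=3
…
a_6=1:  p_6=1·93+58=151,  q_6=1·8+5=13
a_7=1:  p_7=1·151+93=244,  q_7=1·13+8=21
(x₁, y₁) = (244, 21);  244² − 135·21² = 1 ✓
n=2: (244,21)∘(244,21) = (244·244+135·21·21, 244·21+21·244) = (119071,10248)
n=3: (119071,10248)∘(244,21) = (244·119071+135·21·10248, 244·10248+21·119071) = (58106404,5001003)
n=4: (58106404,5001003)∘(244,21) = (244·58106404+135·21·5001003, 244·5001003+21·58106404) = (28355806081,2440479216)
n=5: (28355806081,2440479216)∘(244,21) = (244·28355806081+135·21·2440479216, 244·2440479216+21·28355806081) = (13837575261124,1190948856405)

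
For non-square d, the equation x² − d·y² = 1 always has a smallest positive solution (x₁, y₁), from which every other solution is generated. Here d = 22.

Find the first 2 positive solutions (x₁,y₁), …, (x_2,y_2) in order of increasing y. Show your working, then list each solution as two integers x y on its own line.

d=22: √d = [4; 1,2,4,2,1,8] (ℓ=6, even), read p_5/q_5
step 0: (4, 1)  from 4·(1,0) + (0,1)
step 1: (5, 1)  from 1·(4,1) + (1,0)
step 2: (14, 3)  from 2·(5,1) + (4,1)
step 3: (61, 13)  from 4·(14,3) + (5,1)
step 4: (136, 29)  from 2·(61,13) + (14,3)
step 5: (197, 42)  from 1·(136,29) + (61,13)
(x₁, y₁) = (197, 42);  197² − 22·42² = 1 ✓
(x_2, y_2) = (197·197 + 22·42·42, 197·42 + 42·197) = (77617, 16548)

197 42
77617 16548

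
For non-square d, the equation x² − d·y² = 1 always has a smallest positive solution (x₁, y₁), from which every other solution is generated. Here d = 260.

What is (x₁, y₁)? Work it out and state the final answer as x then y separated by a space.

[16; 8,32] for √260; ℓ=2 ⇒ convergent index 1
k=0  a_k=16  p_k/q_k = 16/1
k=1  a_k=8  p_k/q_k = 129/8
(x₁, y₁) = (129, 8);  129² − 260·8² = 1 ✓

129 8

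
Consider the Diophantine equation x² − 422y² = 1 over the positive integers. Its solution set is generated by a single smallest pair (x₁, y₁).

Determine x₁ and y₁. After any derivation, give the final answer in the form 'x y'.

[20; 1,1,5,2,1,…,1,1,40] for √422; ℓ=14 ⇒ convergent index 13
k=0  a_k=20  p_k/q_k = 20/1
k=1  a_k=1  p_k/q_k = 21/1
k=2  a_k=1  p_k/q_k = 41/2
k=3  a_k=5  p_k/q_k = 226/11
k=4  a_k=2  p_k/q_k = 493/24
k=5  a_k=1  p_k/q_k = 719/35
k=6  a_k=3  p_k/q_k = 2650/129
…
k=8  a_k=3  p_k/q_k = 163807/7974
k=9  a_k=1  p_k/q_k = 217526/10589
…
k=11  a_k=5  p_k/q_k = 3211821/156349
k=12  a_k=1  p_k/q_k = 3810680/185501
k=13  a_k=1  p_k/q_k = 7022501/341850
→ (7022501, 341850).  Check: 7022501²=49315520295001, 422·341850²=49315520295000, difference 1.

7022501 341850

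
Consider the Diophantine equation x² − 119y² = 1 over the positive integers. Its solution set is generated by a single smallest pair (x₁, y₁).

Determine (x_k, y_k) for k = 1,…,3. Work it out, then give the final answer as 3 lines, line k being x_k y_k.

[10; 1,9,1,20] for √119; ℓ=4 ⇒ convergent index 3
step 0: (10, 1)  from 10·(1,0) + (0,1)
step 1: (11, 1)  from 1·(10,1) + (1,0)
step 2: (109, 10)  from 9·(11,1) + (10,1)
step 3: (120, 11)  from 1·(109,10) + (11,1)
→ (120, 11).  Check: 120²=14400, 119·11²=14399, difference 1.
(x_2, y_2) = (120·120 + 119·11·11, 120·11 + 11·120) = (28799, 2640)
(x_3, y_3) = (120·28799 + 119·11·2640, 120·2640 + 11·28799) = (6911640, 633589)

120 11
28799 2640
6911640 633589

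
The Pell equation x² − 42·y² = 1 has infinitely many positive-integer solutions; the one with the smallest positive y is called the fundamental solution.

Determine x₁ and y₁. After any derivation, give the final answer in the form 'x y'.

d=42: √d = [6; 2,12] (ℓ=2, even), read p_1/q_1
k=0  a_k=6  p_k/q_k = 6/1
k=1  a_k=2  p_k/q_k = 13/2
(x₁, y₁) = (13, 2);  13² − 42·2² = 1 ✓

13 2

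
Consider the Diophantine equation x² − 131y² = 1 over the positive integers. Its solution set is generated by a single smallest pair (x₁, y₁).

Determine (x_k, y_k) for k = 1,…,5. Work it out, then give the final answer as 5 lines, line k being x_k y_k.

[11; 2,4,11,4,2,22] for √131; ℓ=6 ⇒ convergent index 5
step 0: (11, 1)  from 11·(1,0) + (0,1)
…
step 3: (1156, 101)  from 11·(103,9) + (23,2)
step 4: (4727, 413)  from 4·(1156,101) + (103,9)
step 5: (10610, 927)  from 2·(4727,413) + (1156,101)
fundamental: x₁=10610, y₁=927  (since 112572100 − 131·859329 = 1)
n=2: (10610,927)∘(10610,927) = (10610·10610+131·927·927, 10610·927+927·10610) = (225144199,19670940)
n=3: (225144199,19670940)∘(10610,927) = (10610·225144199+131·927·19670940, 10610·19670940+927·225144199) = (4777559892170,417417345873)
n=4: (4777559892170,417417345873)∘(10610,927) = (10610·4777559892170+131·927·417417345873, 10610·417417345873+927·4777559892170) = (101379820686703201,8857596059754120)
n=5: (101379820686703201,8857596059754120)∘(10610,927) = (10610·101379820686703201+131·927·8857596059754120, 10610·8857596059754120+927·101379820686703201) = (2151279790194282033050,187958187970565080527)

10610 927
225144199 19670940
4777559892170 417417345873
101379820686703201 8857596059754120
2151279790194282033050 187958187970565080527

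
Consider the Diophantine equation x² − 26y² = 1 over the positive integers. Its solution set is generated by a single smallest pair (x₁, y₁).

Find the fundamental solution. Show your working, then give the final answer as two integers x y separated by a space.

51 10

d=26: √d = [5; 10] (ℓ=1, odd), read p_1/q_1
k=0  a_k=5  p_k/q_k = 5/1
k=1  a_k=10  p_k/q_k = 51/10
→ (51, 10).  Check: 51²=2601, 26·10²=2600, difference 1.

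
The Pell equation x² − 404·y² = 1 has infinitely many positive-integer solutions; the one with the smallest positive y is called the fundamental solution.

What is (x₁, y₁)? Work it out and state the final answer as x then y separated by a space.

201 10

√404 = [20; 10,40, …], period ℓ=2 (even) → k=1
k=0  a_k=20  p_k/q_k = 20/1
k=1  a_k=10  p_k/q_k = 201/10
(x₁, y₁) = (201, 10);  201² − 404·10² = 1 ✓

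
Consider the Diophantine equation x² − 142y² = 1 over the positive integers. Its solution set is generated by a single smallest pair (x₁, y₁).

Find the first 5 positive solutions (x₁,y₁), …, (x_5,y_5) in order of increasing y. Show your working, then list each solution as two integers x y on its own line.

143 12
40897 3432
11696399 981540
3345129217 280717008
956695259663 80284082748

d=142: √d = [11; 1,10,1,22] (ℓ=4, even), read p_3/q_3
k=0  a_k=11  p_k/q_k = 11/1
k=1  a_k=1  p_k/q_k = 12/1
k=2  a_k=10  p_k/q_k = 131/11
k=3  a_k=1  p_k/q_k = 143/12
→ (143, 12).  Check: 143²=20449, 142·12²=20448, difference 1.
(143+12√142)^2 = 40897 + 3432√142
(143+12√142)^3 = 11696399 + 981540√142
(143+12√142)^4 = 3345129217 + 280717008√142
(143+12√142)^5 = 956695259663 + 80284082748√142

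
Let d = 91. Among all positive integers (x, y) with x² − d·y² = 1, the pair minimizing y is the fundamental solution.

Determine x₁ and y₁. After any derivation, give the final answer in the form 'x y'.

1574 165

d=91: √d = [9; 1,1,5,1,5,1,1,18] (ℓ=8, even), read p_7/q_7
k=0  a_k=9  p_k/q_k = 9/1
…
k=2  a_k=1  p_k/q_k = 19/2
k=3  a_k=5  p_k/q_k = 105/11
…
k=5  a_k=5  p_k/q_k = 725/76
k=6  a_k=1  p_k/q_k = 849/89
k=7  a_k=1  p_k/q_k = 1574/165
→ (1574, 165).  Check: 1574²=2477476, 91·165²=2477475, difference 1.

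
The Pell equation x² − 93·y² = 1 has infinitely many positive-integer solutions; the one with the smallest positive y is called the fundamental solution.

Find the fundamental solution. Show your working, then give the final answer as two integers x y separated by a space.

12151 1260

[9; 1,1,1,4,6,4,1,1,1,18] for √93; ℓ=10 ⇒ convergent index 9
i=0: a=9 ⇒ p=9, q=1
…
i=5: a=6 ⇒ p=839, q=87
…
i=7: a=1 ⇒ p=4330, q=449
i=8: a=1 ⇒ p=7821, q=811
i=9: a=1 ⇒ p=12151, q=1260
fundamental: x₁=12151, y₁=1260  (since 147646801 − 93·1587600 = 1)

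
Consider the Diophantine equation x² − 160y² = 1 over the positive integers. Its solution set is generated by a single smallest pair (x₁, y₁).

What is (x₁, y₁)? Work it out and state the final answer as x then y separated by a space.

d=160: √d = [12; 1,1,1,5,1,1,1,24] (ℓ=8, even), read p_7/q_7
a_0=12:  p_0=12·1+0=12,  q_0=12·0+1=1
…
a_6=1:  p_6=1·253+215=468,  q_6=1·20+17=37
a_7=1:  p_7=1·468+253=721,  q_7=1·37+20=57
(x₁, y₁) = (721, 57);  721² − 160·57² = 1 ✓

721 57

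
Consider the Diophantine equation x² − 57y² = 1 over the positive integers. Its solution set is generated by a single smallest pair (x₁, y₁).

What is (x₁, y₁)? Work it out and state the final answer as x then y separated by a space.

[7; 1,1,4,1,1,14] for √57; ℓ=6 ⇒ convergent index 5
i=0: a=7 ⇒ p=7, q=1
i=1: a=1 ⇒ p=8, q=1
…
i=3: a=4 ⇒ p=68, q=9
i=4: a=1 ⇒ p=83, q=11
i=5: a=1 ⇒ p=151, q=20
fundamental: x₁=151, y₁=20  (since 22801 − 57·400 = 1)

151 20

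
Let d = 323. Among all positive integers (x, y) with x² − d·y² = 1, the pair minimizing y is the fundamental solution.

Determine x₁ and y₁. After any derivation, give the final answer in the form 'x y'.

18 1

√323 = [17; 1,34, …], period ℓ=2 (even) → k=1
a_0=17:  p_0=17·1+0=17,  q_0=17·0+1=1
a_1=1:  p_1=1·17+1=18,  q_1=1·1+0=1
(x₁, y₁) = (18, 1);  18² − 323·1² = 1 ✓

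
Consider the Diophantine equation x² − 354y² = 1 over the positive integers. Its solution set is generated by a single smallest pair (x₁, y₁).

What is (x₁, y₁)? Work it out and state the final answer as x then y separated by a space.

d=354: √d = [18; 1,4,2,2,18,2,2,4,1,36] (ℓ=10, even), read p_9/q_9
k=0  a_k=18  p_k/q_k = 18/1
k=1  a_k=1  p_k/q_k = 19/1
…
k=3  a_k=2  p_k/q_k = 207/11
…
k=6  a_k=2  p_k/q_k = 19210/1021
k=7  a_k=2  p_k/q_k = 47771/2539
k=8  a_k=4  p_k/q_k = 210294/11177
k=9  a_k=1  p_k/q_k = 258065/13716
→ (258065, 13716).  Check: 258065²=66597544225, 354·13716²=66597544224, difference 1.

258065 13716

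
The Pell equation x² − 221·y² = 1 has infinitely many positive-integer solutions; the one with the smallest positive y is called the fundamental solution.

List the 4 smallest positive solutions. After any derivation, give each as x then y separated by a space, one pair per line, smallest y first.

1665 112
5544449 372960
18463013505 1241956688
61481829427201 4135715398080

√221 = [14; 1,6,2,6,1,28, …], period ℓ=6 (even) → k=5
a_0=14:  p_0=14·1+0=14,  q_0=14·0+1=1
a_1=1:  p_1=1·14+1=15,  q_1=1·1+0=1
a_2=6:  p_2=6·15+14=104,  q_2=6·1+1=7
…
a_4=6:  p_4=6·223+104=1442,  q_4=6·15+7=97
a_5=1:  p_5=1·1442+223=1665,  q_5=1·97+15=112
(x₁, y₁) = (1665, 112);  1665² − 221·112² = 1 ✓
k=2:  x_2 = 1665·1665+221·112·112 = 5544449,  y_2 = 1665·112+112·1665 = 372960
k=3:  x_3 = 1665·5544449+221·112·372960 = 18463013505,  y_3 = 1665·372960+112·5544449 = 1241956688
k=4:  x_4 = 1665·18463013505+221·112·1241956688 = 61481829427201,  y_4 = 1665·1241956688+112·18463013505 = 4135715398080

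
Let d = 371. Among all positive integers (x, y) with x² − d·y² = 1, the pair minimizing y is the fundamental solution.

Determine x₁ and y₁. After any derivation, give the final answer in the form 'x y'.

√371 = [19; 3,1,4,1,3,38, …], period ℓ=6 (even) → k=5
step 0: (19, 1)  from 19·(1,0) + (0,1)
step 1: (58, 3)  from 3·(19,1) + (1,0)
…
step 4: (443, 23)  from 1·(366,19) + (77,4)
step 5: (1695, 88)  from 3·(443,23) + (366,19)
fundamental: x₁=1695, y₁=88  (since 2873025 − 371·7744 = 1)

1695 88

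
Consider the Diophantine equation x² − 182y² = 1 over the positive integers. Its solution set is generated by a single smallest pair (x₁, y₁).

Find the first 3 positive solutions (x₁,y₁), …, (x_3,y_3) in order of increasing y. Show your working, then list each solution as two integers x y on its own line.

√182 → a₀=13, period (2,26); ℓ=2 even so k=1
k=0  a_k=13  p_k/q_k = 13/1
k=1  a_k=2  p_k/q_k = 27/2
fundamental: x₁=27, y₁=2  (since 729 − 182·4 = 1)
(x_2, y_2) = (27·27 + 182·2·2, 27·2 + 2·27) = (1457, 108)
(x_3, y_3) = (27·1457 + 182·2·108, 27·108 + 2·1457) = (78651, 5830)

27 2
1457 108
78651 5830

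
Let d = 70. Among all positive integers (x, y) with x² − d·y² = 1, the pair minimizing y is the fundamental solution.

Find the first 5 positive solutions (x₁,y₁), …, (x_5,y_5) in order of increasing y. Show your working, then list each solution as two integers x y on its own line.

251 30
126001 15060
63252251 7560090
31752504001 3795150120
15939693756251 1905157800150

[8; 2,1,2,1,2,16] for √70; ℓ=6 ⇒ convergent index 5
k=0  a_k=8  p_k/q_k = 8/1
k=1  a_k=2  p_k/q_k = 17/2
k=2  a_k=1  p_k/q_k = 25/3
k=3  a_k=2  p_k/q_k = 67/8
k=4  a_k=1  p_k/q_k = 92/11
k=5  a_k=2  p_k/q_k = 251/30
fundamental: x₁=251, y₁=30  (since 63001 − 70·900 = 1)
k=2:  x_2 = 251·251+70·30·30 = 126001,  y_2 = 251·30+30·251 = 15060
k=3:  x_3 = 251·126001+70·30·15060 = 63252251,  y_3 = 251·15060+30·126001 = 7560090
k=4:  x_4 = 251·63252251+70·30·7560090 = 31752504001,  y_4 = 251·7560090+30·63252251 = 3795150120
k=5:  x_5 = 251·31752504001+70·30·3795150120 = 15939693756251,  y_5 = 251·3795150120+30·31752504001 = 1905157800150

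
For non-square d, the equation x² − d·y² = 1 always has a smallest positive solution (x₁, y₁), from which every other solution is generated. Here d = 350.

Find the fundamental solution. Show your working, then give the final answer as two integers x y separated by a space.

√350 = [18; 1,2,2,2,1,36, …], period ℓ=6 (even) → k=5
a_0=18:  p_0=18·1+0=18,  q_0=18·0+1=1
a_1=1:  p_1=1·18+1=19,  q_1=1·1+0=1
a_2=2:  p_2=2·19+18=56,  q_2=2·1+1=3
…
a_4=2:  p_4=2·131+56=318,  q_4=2·7+3=17
a_5=1:  p_5=1·318+131=449,  q_5=1·17+7=24
→ (449, 24).  Check: 449²=201601, 350·24²=201600, difference 1.

449 24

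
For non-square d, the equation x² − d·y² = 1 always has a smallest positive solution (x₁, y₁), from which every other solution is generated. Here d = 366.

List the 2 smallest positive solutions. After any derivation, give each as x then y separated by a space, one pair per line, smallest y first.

√366 = [19; 7,1,1,1,2,12,2,1,1,1,7,38, …], period ℓ=12 (even) → k=11
k=0  a_k=19  p_k/q_k = 19/1
…
k=2  a_k=1  p_k/q_k = 153/8
k=3  a_k=1  p_k/q_k = 287/15
k=4  a_k=1  p_k/q_k = 440/23
k=5  a_k=2  p_k/q_k = 1167/61
k=6  a_k=12  p_k/q_k = 14444/755
k=7  a_k=2  p_k/q_k = 30055/1571
k=8  a_k=1  p_k/q_k = 44499/2326
…
k=10  a_k=1  p_k/q_k = 119053/6223
k=11  a_k=7  p_k/q_k = 907925/47458
(x₁, y₁) = (907925, 47458);  907925² − 366·47458² = 1 ✓
(x_2, y_2) = (907925·907925 + 366·47458·47458, 907925·47458 + 47458·907925) = (1648655611249, 86176609300)

907925 47458
1648655611249 86176609300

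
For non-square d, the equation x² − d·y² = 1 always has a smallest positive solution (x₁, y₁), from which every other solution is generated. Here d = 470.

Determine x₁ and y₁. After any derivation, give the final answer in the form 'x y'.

√470 → a₀=21, period (1,2,8,2,1,42); ℓ=6 even so k=5
a_0=21:  p_0=21·1+0=21,  q_0=21·0+1=1
…
a_4=2:  p_4=2·542+65=1149,  q_4=2·25+3=53
a_5=1:  p_5=1·1149+542=1691,  q_5=1·53+25=78
fundamental: x₁=1691, y₁=78  (since 2859481 − 470·6084 = 1)

1691 78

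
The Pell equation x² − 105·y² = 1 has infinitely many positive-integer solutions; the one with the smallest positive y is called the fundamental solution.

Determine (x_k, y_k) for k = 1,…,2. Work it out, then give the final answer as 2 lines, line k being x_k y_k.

d=105: √d = [10; 4,20] (ℓ=2, even), read p_1/q_1
k=0  a_k=10  p_k/q_k = 10/1
k=1  a_k=4  p_k/q_k = 41/4
fundamental: x₁=41, y₁=4  (since 1681 − 105·16 = 1)
(x_2, y_2) = (41·41 + 105·4·4, 41·4 + 4·41) = (3361, 328)

41 4
3361 328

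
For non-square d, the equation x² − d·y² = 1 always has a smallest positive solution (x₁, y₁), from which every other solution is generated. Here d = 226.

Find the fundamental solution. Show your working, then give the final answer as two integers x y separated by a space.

√226 → a₀=15, period (30); ℓ=1 odd so k=1
k=0  a_k=15  p_k/q_k = 15/1
k=1  a_k=30  p_k/q_k = 451/30
(x₁, y₁) = (451, 30);  451² − 226·30² = 1 ✓

451 30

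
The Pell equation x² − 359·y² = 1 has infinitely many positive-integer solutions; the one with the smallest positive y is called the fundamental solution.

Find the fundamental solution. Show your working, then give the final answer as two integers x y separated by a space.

360 19

d=359: √d = [18; 1,17,1,36] (ℓ=4, even), read p_3/q_3
step 0: (18, 1)  from 18·(1,0) + (0,1)
step 1: (19, 1)  from 1·(18,1) + (1,0)
step 2: (341, 18)  from 17·(19,1) + (18,1)
step 3: (360, 19)  from 1·(341,18) + (19,1)
(x₁, y₁) = (360, 19);  360² − 359·19² = 1 ✓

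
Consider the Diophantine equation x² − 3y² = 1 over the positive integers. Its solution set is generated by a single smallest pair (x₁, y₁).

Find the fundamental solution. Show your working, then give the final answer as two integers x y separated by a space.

2 1

[1; 1,2] for √3; ℓ=2 ⇒ convergent index 1
i=0: a=1 ⇒ p=1, q=1
i=1: a=1 ⇒ p=2, q=1
→ (2, 1).  Check: 2²=4, 3·1²=3, difference 1.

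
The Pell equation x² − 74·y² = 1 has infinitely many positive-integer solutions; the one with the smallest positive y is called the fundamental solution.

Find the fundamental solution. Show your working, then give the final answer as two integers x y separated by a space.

3699 430

d=74: √d = [8; 1,1,1,1,16] (ℓ=5, odd), read p_9/q_9
i=0: a=8 ⇒ p=8, q=1
i=1: a=1 ⇒ p=9, q=1
i=2: a=1 ⇒ p=17, q=2
…
i=5: a=16 ⇒ p=714, q=83
i=6: a=1 ⇒ p=757, q=88
i=7: a=1 ⇒ p=1471, q=171
i=8: a=1 ⇒ p=2228, q=259
i=9: a=1 ⇒ p=3699, q=430
(x₁, y₁) = (3699, 430);  3699² − 74·430² = 1 ✓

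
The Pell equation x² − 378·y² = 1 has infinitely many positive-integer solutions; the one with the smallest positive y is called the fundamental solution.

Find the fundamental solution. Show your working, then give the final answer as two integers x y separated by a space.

d=378: √d = [19; 2,3,1,4,1,3,2,38] (ℓ=8, even), read p_7/q_7
i=0: a=19 ⇒ p=19, q=1
…
i=2: a=3 ⇒ p=136, q=7
…
i=4: a=4 ⇒ p=836, q=43
i=5: a=1 ⇒ p=1011, q=52
i=6: a=3 ⇒ p=3869, q=199
i=7: a=2 ⇒ p=8749, q=450
→ (8749, 450).  Check: 8749²=76545001, 378·450²=76545000, difference 1.

8749 450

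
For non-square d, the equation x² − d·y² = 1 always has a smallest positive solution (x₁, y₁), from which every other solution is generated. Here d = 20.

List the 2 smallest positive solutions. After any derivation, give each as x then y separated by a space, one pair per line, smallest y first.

d=20: √d = [4; 2,8] (ℓ=2, even), read p_1/q_1
a_0=4:  p_0=4·1+0=4,  q_0=4·0+1=1
a_1=2:  p_1=2·4+1=9,  q_1=2·1+0=2
(x₁, y₁) = (9, 2);  9² − 20·2² = 1 ✓
(9+2√20)^2 = 161 + 36√20

9 2
161 36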